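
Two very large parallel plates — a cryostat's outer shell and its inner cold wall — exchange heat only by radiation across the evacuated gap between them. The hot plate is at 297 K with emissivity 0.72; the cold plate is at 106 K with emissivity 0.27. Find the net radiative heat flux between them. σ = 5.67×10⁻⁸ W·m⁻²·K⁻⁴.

q ≈ 106 W/m²

For two infinite grey parallel plates, q = σ(T₁⁴ − T₂⁴)/(1/ε₁ + 1/ε₂ − 1).
T₁⁴ − T₂⁴ = 7.781×10⁹ − 1.262×10⁸ = 7.655×10⁹ K⁴.
1/ε₁ + 1/ε₂ − 1 = 1.389 + 3.704 − 1 = 4.093.
q = 5.67×10⁻⁸ × 7.655×10⁹ / 4.093.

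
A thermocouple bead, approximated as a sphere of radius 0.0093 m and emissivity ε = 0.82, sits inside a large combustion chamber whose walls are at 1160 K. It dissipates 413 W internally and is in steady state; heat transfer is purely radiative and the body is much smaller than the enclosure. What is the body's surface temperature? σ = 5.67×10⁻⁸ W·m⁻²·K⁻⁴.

T ≈ 1780 K

For a small grey body in a large enclosure, net radiated power = εσA(T⁴ − T_w⁴).
Steady state: P = εσA(T⁴ − T_w⁴) with A = 4πr² = 0.001087 m².
T⁴ = P/(εσA) + T_w⁴ = 413/(0.82·5.67×10⁻⁸·0.001087) + (1160)⁴
    = 8.173×10¹² + 1.811×10¹² = 9.984×10¹² K⁴.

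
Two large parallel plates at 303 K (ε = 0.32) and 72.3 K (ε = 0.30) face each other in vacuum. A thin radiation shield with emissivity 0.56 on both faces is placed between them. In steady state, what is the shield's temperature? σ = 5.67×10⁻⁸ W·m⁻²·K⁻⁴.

T_s ≈ 257 K

In steady state the net flux on the hot side equals that on the cold side.
σ(T₁⁴−T_s⁴)/D₁ = σ(T_s⁴−T₂⁴)/D₂, with D₁ = 1/ε₁+1/ε_s−1 = 3.911, D₂ = 1/ε_s+1/ε₂−1 = 4.119.
Solve for T_s⁴: T_s⁴ = (D₂·T₁⁴ + D₁·T₂⁴)/(D₁+D₂) = 4.337×10⁹ K⁴.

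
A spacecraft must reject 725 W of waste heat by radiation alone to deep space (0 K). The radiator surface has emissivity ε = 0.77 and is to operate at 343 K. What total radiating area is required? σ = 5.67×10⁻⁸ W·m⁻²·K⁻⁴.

P = εσA T⁴ ⇒ A = P/(εσT⁴).
T⁴ = 1.384×10¹⁰ K⁴.
A = 725/(0.77 × 5.67×10⁻⁸ × 1.384×10¹⁰).

A ≈ 1.20 m²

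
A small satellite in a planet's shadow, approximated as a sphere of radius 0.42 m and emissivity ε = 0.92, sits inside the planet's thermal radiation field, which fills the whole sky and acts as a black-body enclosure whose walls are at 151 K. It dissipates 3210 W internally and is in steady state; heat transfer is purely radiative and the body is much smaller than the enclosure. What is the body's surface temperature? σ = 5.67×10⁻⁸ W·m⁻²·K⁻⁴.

T ≈ 410 K

For a small grey body in a large enclosure, net radiated power = εσA(T⁴ − T_w⁴).
Steady state: P = εσA(T⁴ − T_w⁴) with A = 4πr² = 2.217 m².
T⁴ = P/(εσA) + T_w⁴ = 3210/(0.92·5.67×10⁻⁸·2.217) + (151)⁴
    = 2.776×10¹⁰ + 5.199×10⁸ = 2.828×10¹⁰ K⁴.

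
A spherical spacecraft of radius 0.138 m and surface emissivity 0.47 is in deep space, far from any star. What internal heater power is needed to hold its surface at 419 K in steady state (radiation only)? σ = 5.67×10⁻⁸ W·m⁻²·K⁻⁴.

P = εσ·4πr²·T⁴.
4πr² = 0.2393 m²; T⁴ = 3.082×10¹⁰ K⁴.
P = 0.47·5.67×10⁻⁸·0.2393·3.082×10¹⁰.

P ≈ 197 W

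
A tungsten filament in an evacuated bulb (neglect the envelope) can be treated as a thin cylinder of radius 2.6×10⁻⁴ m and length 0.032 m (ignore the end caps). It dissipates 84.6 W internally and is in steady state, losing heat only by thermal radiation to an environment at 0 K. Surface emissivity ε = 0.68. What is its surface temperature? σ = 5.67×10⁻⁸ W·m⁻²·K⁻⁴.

T ≈ 2550 K

Steady state: internal power = radiated power, P = εσA T⁴.
Radiating area A = 2πrL = 5.228×10⁻⁵ m².
T⁴ = P/(εσA) = 84.6/(0.68·5.67×10⁻⁸·5.228×10⁻⁵) = 4.197×10¹³ K⁴.
T = (4.197×10¹³)^(1/4).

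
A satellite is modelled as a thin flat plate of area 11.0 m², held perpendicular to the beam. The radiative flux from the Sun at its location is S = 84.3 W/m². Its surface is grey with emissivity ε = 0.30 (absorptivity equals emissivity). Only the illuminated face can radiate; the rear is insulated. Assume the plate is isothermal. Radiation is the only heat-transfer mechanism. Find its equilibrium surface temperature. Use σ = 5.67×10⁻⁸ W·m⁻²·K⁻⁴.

At equilibrium, absorbed power = emitted power.
Absorbing cross-section = A = 11.00 m²; emitting surface = A = 11.00 m² (ratio 1).
εS·A_cross = εσ·A_surf·T⁴  ⇒  T⁴ = S/(1σ)   (ε cancels).
T⁴ = 84.3/(1·5.67×10⁻⁸) = 1.487×10⁹ K⁴.
T = (1.487×10⁹)^(1/4).

T ≈ 196 K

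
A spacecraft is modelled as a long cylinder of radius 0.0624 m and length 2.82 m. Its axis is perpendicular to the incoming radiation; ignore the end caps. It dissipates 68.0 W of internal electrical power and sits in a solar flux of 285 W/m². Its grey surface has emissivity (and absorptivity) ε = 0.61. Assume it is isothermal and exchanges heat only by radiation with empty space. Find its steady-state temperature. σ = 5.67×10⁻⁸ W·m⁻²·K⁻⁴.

T ≈ 241 K

At steady state, absorbed solar power + internal power = radiated power.
Absorbed: α·S·A_cross = 0.61·285·0.3519 = 61.18 W (cross-section 2rL).
Total input = 61.18 + 68.0 = 129.2 W.
Radiated: εσ·A_surf·T⁴ with A_surf = 2πrL = 1.106 m².
T⁴ = 129.2/(0.61·5.67×10⁻⁸·1.106) = 3.378×10⁹ K⁴.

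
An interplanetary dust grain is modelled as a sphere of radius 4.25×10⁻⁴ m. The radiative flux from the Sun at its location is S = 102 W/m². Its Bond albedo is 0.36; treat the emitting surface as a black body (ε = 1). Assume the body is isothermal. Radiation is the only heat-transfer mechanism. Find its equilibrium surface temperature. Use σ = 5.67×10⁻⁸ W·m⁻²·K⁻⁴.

T ≈ 130 K

At equilibrium, absorbed power = emitted power.
Absorbing cross-section = πr² = 5.675×10⁻⁷ m²; emitting surface = 4πr² = 2.270×10⁻⁶ m² (ratio 4).
(1−a)S·A_cross = εσ·A_surf·T⁴  ⇒  T⁴ = (1−a)S/(4σ).
T⁴ = 0.640·102/(4·5.67×10⁻⁸) = 2.878×10⁸ K⁴.
T = (2.878×10⁸)^(1/4).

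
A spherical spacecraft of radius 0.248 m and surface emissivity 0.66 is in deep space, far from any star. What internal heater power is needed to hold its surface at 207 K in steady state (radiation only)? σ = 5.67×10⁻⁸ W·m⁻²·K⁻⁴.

P = εσ·4πr²·T⁴.
4πr² = 0.7729 m²; T⁴ = 1.836×10⁹ K⁴.
P = 0.66·5.67×10⁻⁸·0.7729·1.836×10⁹.

P ≈ 53.1 W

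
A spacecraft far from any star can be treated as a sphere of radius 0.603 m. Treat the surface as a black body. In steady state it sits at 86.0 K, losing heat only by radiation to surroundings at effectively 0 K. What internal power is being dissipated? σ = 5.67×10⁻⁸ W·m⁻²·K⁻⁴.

Steady state: P = εσA T⁴.
A = 4πr² = 4.569 m²; T⁴ = (86.0)⁴ = 5.470×10⁷ K⁴.
P = 1.0 × 5.67×10⁻⁸ × 4.569 × 5.470×10⁷.

P ≈ 14.2 W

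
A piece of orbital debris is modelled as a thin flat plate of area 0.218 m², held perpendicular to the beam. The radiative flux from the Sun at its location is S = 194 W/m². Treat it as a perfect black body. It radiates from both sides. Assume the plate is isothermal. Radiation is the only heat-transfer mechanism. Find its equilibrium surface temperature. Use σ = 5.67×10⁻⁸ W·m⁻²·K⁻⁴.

At equilibrium, absorbed power = emitted power.
Absorbing cross-section = A = 0.2180 m²; emitting surface = 2A = 0.4360 m² (ratio 2).
S·A_cross = εσ·A_surf·T⁴  ⇒  T⁴ = S/(2σ).
T⁴ = 1.00·194/(2·5.67×10⁻⁸) = 1.711×10⁹ K⁴.
T = (1.711×10⁹)^(1/4).

T ≈ 203 K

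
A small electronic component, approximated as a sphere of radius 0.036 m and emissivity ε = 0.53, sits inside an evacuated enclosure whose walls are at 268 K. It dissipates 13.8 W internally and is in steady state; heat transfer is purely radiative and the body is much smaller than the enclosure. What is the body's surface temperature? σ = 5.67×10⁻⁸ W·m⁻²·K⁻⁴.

T ≈ 427 K

For a small grey body in a large enclosure, net radiated power = εσA(T⁴ − T_w⁴).
Steady state: P = εσA(T⁴ − T_w⁴) with A = 4πr² = 0.01629 m².
T⁴ = P/(εσA) + T_w⁴ = 13.8/(0.53·5.67×10⁻⁸·0.01629) + (268)⁴
    = 2.820×10¹⁰ + 5.159×10⁹ = 3.336×10¹⁰ K⁴.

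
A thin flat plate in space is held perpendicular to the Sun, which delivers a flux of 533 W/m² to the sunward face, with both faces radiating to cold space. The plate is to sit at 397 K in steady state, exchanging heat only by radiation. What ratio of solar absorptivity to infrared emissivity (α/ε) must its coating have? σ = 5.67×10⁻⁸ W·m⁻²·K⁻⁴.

α/ε ≈ 5.29

Balance: αS·A = εσ·2A·T⁴ ⇒ α/ε = 2σT⁴/S.
α/ε = 2·5.67×10⁻⁸·(397)⁴/533 = 2·5.67×10⁻⁸·2.484×10¹⁰/533.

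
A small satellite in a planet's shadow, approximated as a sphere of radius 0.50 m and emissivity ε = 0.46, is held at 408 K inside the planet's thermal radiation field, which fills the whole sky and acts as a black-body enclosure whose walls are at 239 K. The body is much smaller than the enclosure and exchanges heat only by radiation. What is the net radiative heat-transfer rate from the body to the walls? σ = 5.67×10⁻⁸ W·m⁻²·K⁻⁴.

P_net ≈ 2000 W

For a small grey body in a large enclosure: P_net = εσA(T_body⁴ − T_wall⁴).
A = 4πr² = 3.142 m²; T_body⁴ − T_wall⁴ = 2.771×10¹⁰ − 3.263×10⁹ = 2.445×10¹⁰ K⁴.
|P_net| = 0.46·5.67×10⁻⁸·3.142·2.445×10¹⁰.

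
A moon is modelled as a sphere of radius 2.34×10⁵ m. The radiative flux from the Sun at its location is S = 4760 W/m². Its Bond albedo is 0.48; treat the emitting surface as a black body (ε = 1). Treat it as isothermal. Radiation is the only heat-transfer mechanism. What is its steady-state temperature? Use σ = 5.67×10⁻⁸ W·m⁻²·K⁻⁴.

T ≈ 323 K

At equilibrium, absorbed power = emitted power.
Absorbing cross-section = πr² = 1.720×10¹¹ m²; emitting surface = 4πr² = 6.881×10¹¹ m² (ratio 4).
(1−a)S·A_cross = εσ·A_surf·T⁴  ⇒  T⁴ = (1−a)S/(4σ).
T⁴ = 0.520·4760/(4·5.67×10⁻⁸) = 1.091×10¹⁰ K⁴.
T = (1.091×10¹⁰)^(1/4).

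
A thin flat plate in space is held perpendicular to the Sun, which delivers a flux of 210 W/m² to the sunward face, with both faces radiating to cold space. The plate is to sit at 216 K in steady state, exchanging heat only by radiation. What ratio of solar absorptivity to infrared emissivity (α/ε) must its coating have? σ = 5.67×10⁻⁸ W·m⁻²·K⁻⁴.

Balance: αS·A = εσ·2A·T⁴ ⇒ α/ε = 2σT⁴/S.
α/ε = 2·5.67×10⁻⁸·(216)⁴/210 = 2·5.67×10⁻⁸·2.177×10⁹/210.

α/ε ≈ 1.18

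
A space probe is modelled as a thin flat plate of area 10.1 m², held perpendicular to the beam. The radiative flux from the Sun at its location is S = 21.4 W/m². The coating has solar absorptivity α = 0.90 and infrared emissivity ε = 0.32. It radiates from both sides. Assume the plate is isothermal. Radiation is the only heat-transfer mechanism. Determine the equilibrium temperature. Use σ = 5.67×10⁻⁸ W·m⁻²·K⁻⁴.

At equilibrium, absorbed power = emitted power.
Absorbing cross-section = A = 10.10 m²; emitting surface = 2A = 20.20 m² (ratio 2).
αS·A_cross = εσ·A_surf·T⁴  ⇒  T⁴ = αS/(ε·2σ).
T⁴ = 0.900·21.4/(0.32·2·5.67×10⁻⁸) = 5.308×10⁸ K⁴.
T = (5.308×10⁸)^(1/4).

T ≈ 152 K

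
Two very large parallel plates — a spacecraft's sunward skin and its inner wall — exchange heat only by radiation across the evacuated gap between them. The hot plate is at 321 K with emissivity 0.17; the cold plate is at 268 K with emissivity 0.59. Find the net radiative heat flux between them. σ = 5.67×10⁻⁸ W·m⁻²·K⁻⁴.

For two infinite grey parallel plates, q = σ(T₁⁴ − T₂⁴)/(1/ε₁ + 1/ε₂ − 1).
T₁⁴ − T₂⁴ = 1.062×10¹⁰ − 5.159×10⁹ = 5.459×10⁹ K⁴.
1/ε₁ + 1/ε₂ − 1 = 5.882 + 1.695 − 1 = 6.577.
q = 5.67×10⁻⁸ × 5.459×10⁹ / 6.577.

q ≈ 47.1 W/m²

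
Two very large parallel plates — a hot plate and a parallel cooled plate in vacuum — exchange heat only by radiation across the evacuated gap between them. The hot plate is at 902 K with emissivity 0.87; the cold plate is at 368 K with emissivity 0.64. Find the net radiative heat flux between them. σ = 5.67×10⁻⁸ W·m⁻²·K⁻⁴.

For two infinite grey parallel plates, q = σ(T₁⁴ − T₂⁴)/(1/ε₁ + 1/ε₂ − 1).
T₁⁴ − T₂⁴ = 6.620×10¹¹ − 1.834×10¹⁰ = 6.436×10¹¹ K⁴.
1/ε₁ + 1/ε₂ − 1 = 1.149 + 1.562 − 1 = 1.712.
q = 5.67×10⁻⁸ × 6.436×10¹¹ / 1.712.

q ≈ 21300 W/m²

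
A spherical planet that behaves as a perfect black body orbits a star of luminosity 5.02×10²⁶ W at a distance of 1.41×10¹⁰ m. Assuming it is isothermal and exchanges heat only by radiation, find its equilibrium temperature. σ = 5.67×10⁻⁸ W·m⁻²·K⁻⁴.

T ≈ 970 K

First find the stellar flux at distance d: S = L/(4πd²) = 5.02×10²⁶/(4π·(1.41×10¹⁰)²) = 2.009×10⁵ W/m².
For an isothermal sphere, absorbed (1−a)S·πr² = emitted σ·4πr²·T⁴, so T⁴ = (1−a)S/(4σ).
T⁴ = 1.00·2.009×10⁵/(4·5.67×10⁻⁸) = 8.860×10¹¹ K⁴.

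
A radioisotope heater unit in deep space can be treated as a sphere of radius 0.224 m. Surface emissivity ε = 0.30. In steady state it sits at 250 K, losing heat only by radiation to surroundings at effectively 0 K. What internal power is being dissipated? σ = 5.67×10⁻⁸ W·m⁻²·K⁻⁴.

P ≈ 41.9 W

Steady state: P = εσA T⁴.
A = 4πr² = 0.6305 m²; T⁴ = (250)⁴ = 3.906×10⁹ K⁴.
P = 0.30 × 5.67×10⁻⁸ × 0.6305 × 3.906×10⁹.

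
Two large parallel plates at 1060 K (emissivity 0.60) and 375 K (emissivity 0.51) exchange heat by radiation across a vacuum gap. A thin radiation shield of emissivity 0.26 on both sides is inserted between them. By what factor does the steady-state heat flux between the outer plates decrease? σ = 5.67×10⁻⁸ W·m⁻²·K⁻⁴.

Without shield: q₀ = σΔ(T⁴)/(1/ε₁+1/ε₂−1) with denominator 2.627.
With shield the two gaps are in series; the resistances add: (1/ε₁+1/ε_s−1)+(1/ε_s+1/ε₂−1) = 4.513+4.807 = 9.320.
Heat-flux ratio q₀/q = 9.320/2.627.

factor ≈ 3.55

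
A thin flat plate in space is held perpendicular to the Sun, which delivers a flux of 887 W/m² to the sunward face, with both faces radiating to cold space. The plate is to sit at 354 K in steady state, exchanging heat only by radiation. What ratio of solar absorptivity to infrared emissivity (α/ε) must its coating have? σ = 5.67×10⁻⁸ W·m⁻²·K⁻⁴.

α/ε ≈ 2.01

Balance: αS·A = εσ·2A·T⁴ ⇒ α/ε = 2σT⁴/S.
α/ε = 2·5.67×10⁻⁸·(354)⁴/887 = 2·5.67×10⁻⁸·1.570×10¹⁰/887.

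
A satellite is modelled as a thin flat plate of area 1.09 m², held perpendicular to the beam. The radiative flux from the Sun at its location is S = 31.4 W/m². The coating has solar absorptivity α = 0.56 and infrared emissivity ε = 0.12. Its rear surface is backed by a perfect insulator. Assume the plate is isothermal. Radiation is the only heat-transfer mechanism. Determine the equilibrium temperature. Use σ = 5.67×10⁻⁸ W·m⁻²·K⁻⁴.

At equilibrium, absorbed power = emitted power.
Absorbing cross-section = A = 1.090 m²; emitting surface = A = 1.090 m² (ratio 1).
αS·A_cross = εσ·A_surf·T⁴  ⇒  T⁴ = αS/(ε·1σ).
T⁴ = 0.560·31.4/(0.12·1·5.67×10⁻⁸) = 2.584×10⁹ K⁴.
T = (2.584×10⁹)^(1/4).

T ≈ 225 K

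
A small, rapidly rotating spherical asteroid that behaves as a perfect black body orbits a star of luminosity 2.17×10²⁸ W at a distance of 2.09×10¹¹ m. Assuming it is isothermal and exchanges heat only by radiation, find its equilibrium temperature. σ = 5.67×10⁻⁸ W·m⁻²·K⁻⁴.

T ≈ 646 K

First find the stellar flux at distance d: S = L/(4πd²) = 2.17×10²⁸/(4π·(2.09×10¹¹)²) = 39530 W/m².
For an isothermal sphere, absorbed (1−a)S·πr² = emitted σ·4πr²·T⁴, so T⁴ = (1−a)S/(4σ).
T⁴ = 1.00·39530/(4·5.67×10⁻⁸) = 1.743×10¹¹ K⁴.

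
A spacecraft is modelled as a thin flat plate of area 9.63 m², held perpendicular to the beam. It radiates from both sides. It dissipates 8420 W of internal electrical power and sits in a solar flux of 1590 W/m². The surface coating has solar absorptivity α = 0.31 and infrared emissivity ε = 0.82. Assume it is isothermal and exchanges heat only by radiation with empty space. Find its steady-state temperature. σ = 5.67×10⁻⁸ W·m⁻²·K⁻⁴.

At steady state, absorbed solar power + internal power = radiated power.
Absorbed: α·S·A_cross = 0.31·1590·9.630 = 4747 W (cross-section A).
Total input = 4747 + 8420 = 13170 W.
Radiated: εσ·A_surf·T⁴ with A_surf = 2A = 19.26 m².
T⁴ = 13170/(0.82·5.67×10⁻⁸·19.26) = 1.470×10¹⁰ K⁴.

T ≈ 348 K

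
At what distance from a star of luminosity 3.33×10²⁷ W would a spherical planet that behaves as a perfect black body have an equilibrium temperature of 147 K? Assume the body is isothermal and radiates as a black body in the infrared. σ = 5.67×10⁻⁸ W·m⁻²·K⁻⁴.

For an isothermal black-emitting sphere, (1−a)S·πr² = σ·4πr²·T⁴ ⇒ S = 4σT⁴/(1−a).
S = 4·5.67×10⁻⁸·(147)⁴/1.00 = 105.9 W/m².
Flux falls as S = L/(4πd²), so d = √(L/(4πS)) = √(3.33×10²⁷/(4π·105.9)).

d ≈ 1.58×10¹² m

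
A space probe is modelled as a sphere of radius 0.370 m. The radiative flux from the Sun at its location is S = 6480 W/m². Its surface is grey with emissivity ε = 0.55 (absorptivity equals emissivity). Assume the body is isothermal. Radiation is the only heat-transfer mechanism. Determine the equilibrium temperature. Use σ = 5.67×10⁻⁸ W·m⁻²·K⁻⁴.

At equilibrium, absorbed power = emitted power.
Absorbing cross-section = πr² = 0.4301 m²; emitting surface = 4πr² = 1.720 m² (ratio 4).
εS·A_cross = εσ·A_surf·T⁴  ⇒  T⁴ = S/(4σ)   (ε cancels).
T⁴ = 6480/(4·5.67×10⁻⁸) = 2.857×10¹⁰ K⁴.
T = (2.857×10¹⁰)^(1/4).

T ≈ 411 K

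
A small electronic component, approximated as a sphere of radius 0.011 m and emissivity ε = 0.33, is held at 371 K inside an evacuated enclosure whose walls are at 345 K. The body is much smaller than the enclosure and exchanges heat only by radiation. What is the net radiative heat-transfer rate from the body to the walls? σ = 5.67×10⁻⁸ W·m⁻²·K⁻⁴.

P_net ≈ 0.136 W

For a small grey body in a large enclosure: P_net = εσA(T_body⁴ − T_wall⁴).
A = 4πr² = 0.001521 m²; T_body⁴ − T_wall⁴ = 1.895×10¹⁰ − 1.417×10¹⁰ = 4.778×10⁹ K⁴.
|P_net| = 0.33·5.67×10⁻⁸·0.001521·4.778×10⁹.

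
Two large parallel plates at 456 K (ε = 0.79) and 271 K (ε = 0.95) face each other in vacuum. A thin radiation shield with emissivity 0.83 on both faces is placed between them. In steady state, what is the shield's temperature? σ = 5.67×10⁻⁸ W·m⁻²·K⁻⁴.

In steady state the net flux on the hot side equals that on the cold side.
σ(T₁⁴−T_s⁴)/D₁ = σ(T_s⁴−T₂⁴)/D₂, with D₁ = 1/ε₁+1/ε_s−1 = 1.471, D₂ = 1/ε_s+1/ε₂−1 = 1.257.
Solve for T_s⁴: T_s⁴ = (D₂·T₁⁴ + D₁·T₂⁴)/(D₁+D₂) = 2.284×10¹⁰ K⁴.

T_s ≈ 389 K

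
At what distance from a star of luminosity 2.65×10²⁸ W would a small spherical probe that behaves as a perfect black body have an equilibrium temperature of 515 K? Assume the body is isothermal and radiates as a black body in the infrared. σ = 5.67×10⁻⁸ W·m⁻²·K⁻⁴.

For an isothermal black-emitting sphere, (1−a)S·πr² = σ·4πr²·T⁴ ⇒ S = 4σT⁴/(1−a).
S = 4·5.67×10⁻⁸·(515)⁴/1.00 = 15950 W/m².
Flux falls as S = L/(4πd²), so d = √(L/(4πS)) = √(2.65×10²⁸/(4π·15950)).

d ≈ 3.64×10¹¹ m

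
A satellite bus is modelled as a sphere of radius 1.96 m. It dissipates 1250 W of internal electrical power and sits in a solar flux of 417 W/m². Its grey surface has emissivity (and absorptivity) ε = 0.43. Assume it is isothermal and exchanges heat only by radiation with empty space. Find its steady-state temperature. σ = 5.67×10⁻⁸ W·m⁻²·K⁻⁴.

At steady state, absorbed solar power + internal power = radiated power.
Absorbed: α·S·A_cross = 0.43·417·12.07 = 2164 W (cross-section πr²).
Total input = 2164 + 1250 = 3414 W.
Radiated: εσ·A_surf·T⁴ with A_surf = 4πr² = 48.27 m².
T⁴ = 3414/(0.43·5.67×10⁻⁸·48.27) = 2.901×10⁹ K⁴.

T ≈ 232 K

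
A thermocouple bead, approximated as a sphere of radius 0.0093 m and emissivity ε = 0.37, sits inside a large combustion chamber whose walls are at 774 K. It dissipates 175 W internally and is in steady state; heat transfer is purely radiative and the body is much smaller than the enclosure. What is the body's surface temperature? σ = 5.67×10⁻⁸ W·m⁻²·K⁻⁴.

For a small grey body in a large enclosure, net radiated power = εσA(T⁴ − T_w⁴).
Steady state: P = εσA(T⁴ − T_w⁴) with A = 4πr² = 0.001087 m².
T⁴ = P/(εσA) + T_w⁴ = 175/(0.37·5.67×10⁻⁸·0.001087) + (774)⁴
    = 7.675×10¹² + 3.589×10¹¹ = 8.034×10¹² K⁴.

T ≈ 1680 K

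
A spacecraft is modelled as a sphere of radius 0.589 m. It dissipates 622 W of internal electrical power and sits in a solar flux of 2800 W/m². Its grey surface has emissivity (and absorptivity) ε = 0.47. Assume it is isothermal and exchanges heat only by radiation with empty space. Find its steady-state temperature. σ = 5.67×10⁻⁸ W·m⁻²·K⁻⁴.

T ≈ 365 K

At steady state, absorbed solar power + internal power = radiated power.
Absorbed: α·S·A_cross = 0.47·2800·1.090 = 1434 W (cross-section πr²).
Total input = 1434 + 622 = 2056 W.
Radiated: εσ·A_surf·T⁴ with A_surf = 4πr² = 4.360 m².
T⁴ = 2056/(0.47·5.67×10⁻⁸·4.360) = 1.770×10¹⁰ K⁴.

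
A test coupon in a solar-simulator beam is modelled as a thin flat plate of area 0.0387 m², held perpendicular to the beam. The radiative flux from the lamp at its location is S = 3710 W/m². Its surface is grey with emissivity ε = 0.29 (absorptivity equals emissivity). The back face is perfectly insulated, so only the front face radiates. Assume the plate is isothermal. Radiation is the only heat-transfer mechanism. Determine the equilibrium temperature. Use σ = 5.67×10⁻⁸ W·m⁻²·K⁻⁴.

At equilibrium, absorbed power = emitted power.
Absorbing cross-section = A = 0.03870 m²; emitting surface = A = 0.03870 m² (ratio 1).
εS·A_cross = εσ·A_surf·T⁴  ⇒  T⁴ = S/(1σ)   (ε cancels).
T⁴ = 3710/(1·5.67×10⁻⁸) = 6.543×10¹⁰ K⁴.
T = (6.543×10¹⁰)^(1/4).

T ≈ 506 K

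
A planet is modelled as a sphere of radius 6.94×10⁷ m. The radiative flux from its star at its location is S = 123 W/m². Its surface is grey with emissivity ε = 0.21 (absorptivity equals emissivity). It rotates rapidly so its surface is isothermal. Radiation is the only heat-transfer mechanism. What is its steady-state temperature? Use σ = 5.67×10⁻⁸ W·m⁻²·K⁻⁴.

At equilibrium, absorbed power = emitted power.
Absorbing cross-section = πr² = 1.513×10¹⁶ m²; emitting surface = 4πr² = 6.052×10¹⁶ m² (ratio 4).
εS·A_cross = εσ·A_surf·T⁴  ⇒  T⁴ = S/(4σ)   (ε cancels).
T⁴ = 123/(4·5.67×10⁻⁸) = 5.423×10⁸ K⁴.
T = (5.423×10⁸)^(1/4).

T ≈ 153 K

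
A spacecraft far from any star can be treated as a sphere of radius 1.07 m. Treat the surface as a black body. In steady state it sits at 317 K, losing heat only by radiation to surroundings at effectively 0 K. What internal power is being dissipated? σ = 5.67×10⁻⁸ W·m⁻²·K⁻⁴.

Steady state: P = εσA T⁴.
A = 4πr² = 14.39 m²; T⁴ = (317)⁴ = 1.010×10¹⁰ K⁴.
P = 1.0 × 5.67×10⁻⁸ × 14.39 × 1.010×10¹⁰.

P ≈ 8240 W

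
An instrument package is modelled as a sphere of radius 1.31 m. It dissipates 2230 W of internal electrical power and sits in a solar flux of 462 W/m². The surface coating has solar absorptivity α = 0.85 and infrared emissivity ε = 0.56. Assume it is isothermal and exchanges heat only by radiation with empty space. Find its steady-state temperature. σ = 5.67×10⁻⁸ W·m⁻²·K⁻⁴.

T ≈ 282 K

At steady state, absorbed solar power + internal power = radiated power.
Absorbed: α·S·A_cross = 0.85·462·5.391 = 2117 W (cross-section πr²).
Total input = 2117 + 2230 = 4347 W.
Radiated: εσ·A_surf·T⁴ with A_surf = 4πr² = 21.57 m².
T⁴ = 4347/(0.56·5.67×10⁻⁸·21.57) = 6.349×10⁹ K⁴.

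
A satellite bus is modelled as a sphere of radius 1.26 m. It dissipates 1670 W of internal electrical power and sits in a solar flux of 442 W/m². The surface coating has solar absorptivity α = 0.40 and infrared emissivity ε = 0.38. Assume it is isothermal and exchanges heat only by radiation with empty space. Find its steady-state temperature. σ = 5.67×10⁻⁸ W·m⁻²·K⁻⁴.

At steady state, absorbed solar power + internal power = radiated power.
Absorbed: α·S·A_cross = 0.40·442·4.988 = 881.8 W (cross-section πr²).
Total input = 881.8 + 1670 = 2552 W.
Radiated: εσ·A_surf·T⁴ with A_surf = 4πr² = 19.95 m².
T⁴ = 2552/(0.38·5.67×10⁻⁸·19.95) = 5.936×10⁹ K⁴.

T ≈ 278 K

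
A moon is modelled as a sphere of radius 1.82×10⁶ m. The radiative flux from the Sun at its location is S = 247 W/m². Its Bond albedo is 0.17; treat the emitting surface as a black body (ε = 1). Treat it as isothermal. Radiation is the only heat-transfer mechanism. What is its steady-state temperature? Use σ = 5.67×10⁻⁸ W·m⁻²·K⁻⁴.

At equilibrium, absorbed power = emitted power.
Absorbing cross-section = πr² = 1.041×10¹³ m²; emitting surface = 4πr² = 4.162×10¹³ m² (ratio 4).
(1−a)S·A_cross = εσ·A_surf·T⁴  ⇒  T⁴ = (1−a)S/(4σ).
T⁴ = 0.830·247/(4·5.67×10⁻⁸) = 9.039×10⁸ K⁴.
T = (9.039×10⁸)^(1/4).

T ≈ 173 K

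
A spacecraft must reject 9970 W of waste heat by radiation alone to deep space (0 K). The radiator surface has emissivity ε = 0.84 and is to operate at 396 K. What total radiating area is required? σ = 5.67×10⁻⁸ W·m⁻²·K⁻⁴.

P = εσA T⁴ ⇒ A = P/(εσT⁴).
T⁴ = 2.459×10¹⁰ K⁴.
A = 9970/(0.84 × 5.67×10⁻⁸ × 2.459×10¹⁰).

A ≈ 8.51 m²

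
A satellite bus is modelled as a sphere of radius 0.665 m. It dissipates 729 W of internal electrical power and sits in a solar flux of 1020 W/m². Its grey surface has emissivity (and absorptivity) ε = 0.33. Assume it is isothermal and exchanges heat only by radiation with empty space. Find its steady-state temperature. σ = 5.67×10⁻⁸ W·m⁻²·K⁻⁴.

T ≈ 328 K

At steady state, absorbed solar power + internal power = radiated power.
Absorbed: α·S·A_cross = 0.33·1020·1.389 = 467.6 W (cross-section πr²).
Total input = 467.6 + 729 = 1197 W.
Radiated: εσ·A_surf·T⁴ with A_surf = 4πr² = 5.557 m².
T⁴ = 1197/(0.33·5.67×10⁻⁸·5.557) = 1.151×10¹⁰ K⁴.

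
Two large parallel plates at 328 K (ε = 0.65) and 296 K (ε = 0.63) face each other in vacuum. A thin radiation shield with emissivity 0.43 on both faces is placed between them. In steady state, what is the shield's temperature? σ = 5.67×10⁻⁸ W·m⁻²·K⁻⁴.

In steady state the net flux on the hot side equals that on the cold side.
σ(T₁⁴−T_s⁴)/D₁ = σ(T_s⁴−T₂⁴)/D₂, with D₁ = 1/ε₁+1/ε_s−1 = 2.864, D₂ = 1/ε_s+1/ε₂−1 = 2.913.
Solve for T_s⁴: T_s⁴ = (D₂·T₁⁴ + D₁·T₂⁴)/(D₁+D₂) = 9.642×10⁹ K⁴.

T_s ≈ 313 K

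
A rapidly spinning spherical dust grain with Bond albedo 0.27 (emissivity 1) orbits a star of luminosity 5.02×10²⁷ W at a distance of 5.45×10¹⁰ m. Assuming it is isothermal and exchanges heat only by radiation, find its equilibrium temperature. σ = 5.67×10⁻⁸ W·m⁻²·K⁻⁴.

First find the stellar flux at distance d: S = L/(4πd²) = 5.02×10²⁷/(4π·(5.45×10¹⁰)²) = 1.345×10⁵ W/m².
For an isothermal sphere, absorbed (1−a)S·πr² = emitted σ·4πr²·T⁴, so T⁴ = (1−a)S/(4σ).
T⁴ = 0.730·1.345×10⁵/(4·5.67×10⁻⁸) = 4.329×10¹¹ K⁴.

T ≈ 811 K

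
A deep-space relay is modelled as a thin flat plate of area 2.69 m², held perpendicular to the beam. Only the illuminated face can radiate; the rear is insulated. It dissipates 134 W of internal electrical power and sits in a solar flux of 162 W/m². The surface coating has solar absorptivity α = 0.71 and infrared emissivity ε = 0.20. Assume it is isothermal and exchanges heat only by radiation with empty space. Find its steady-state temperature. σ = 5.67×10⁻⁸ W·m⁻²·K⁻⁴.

At steady state, absorbed solar power + internal power = radiated power.
Absorbed: α·S·A_cross = 0.71·162·2.690 = 309.4 W (cross-section A).
Total input = 309.4 + 134 = 443.4 W.
Radiated: εσ·A_surf·T⁴ with A_surf = A = 2.690 m².
T⁴ = 443.4/(0.20·5.67×10⁻⁸·2.690) = 1.454×10¹⁰ K⁴.

T ≈ 347 K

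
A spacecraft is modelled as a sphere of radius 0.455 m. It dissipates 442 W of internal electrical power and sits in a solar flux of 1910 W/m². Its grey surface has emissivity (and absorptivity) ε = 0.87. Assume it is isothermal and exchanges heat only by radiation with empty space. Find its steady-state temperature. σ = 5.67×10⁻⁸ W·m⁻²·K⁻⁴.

At steady state, absorbed solar power + internal power = radiated power.
Absorbed: α·S·A_cross = 0.87·1910·0.6504 = 1081 W (cross-section πr²).
Total input = 1081 + 442 = 1523 W.
Radiated: εσ·A_surf·T⁴ with A_surf = 4πr² = 2.602 m².
T⁴ = 1523/(0.87·5.67×10⁻⁸·2.602) = 1.187×10¹⁰ K⁴.

T ≈ 330 K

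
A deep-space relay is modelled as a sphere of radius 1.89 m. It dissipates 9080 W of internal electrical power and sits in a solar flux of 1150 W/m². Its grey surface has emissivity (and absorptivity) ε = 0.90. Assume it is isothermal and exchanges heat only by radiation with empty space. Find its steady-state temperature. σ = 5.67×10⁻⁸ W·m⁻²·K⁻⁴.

T ≈ 308 K

At steady state, absorbed solar power + internal power = radiated power.
Absorbed: α·S·A_cross = 0.90·1150·11.22 = 11610 W (cross-section πr²).
Total input = 11610 + 9080 = 20690 W.
Radiated: εσ·A_surf·T⁴ with A_surf = 4πr² = 44.89 m².
T⁴ = 20690/(0.90·5.67×10⁻⁸·44.89) = 9.034×10⁹ K⁴.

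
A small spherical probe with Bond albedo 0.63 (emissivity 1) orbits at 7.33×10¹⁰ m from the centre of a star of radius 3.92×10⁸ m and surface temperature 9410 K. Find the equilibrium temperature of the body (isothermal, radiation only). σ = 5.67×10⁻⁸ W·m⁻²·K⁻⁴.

The star's surface emits σT_*⁴; at distance d the flux is S = σT_*⁴(R_*/d)².
S = 5.67×10⁻⁸·(9410)⁴·(3.92×10⁸/7.33×10¹⁰)² = 12710 W/m².
For an isothermal sphere T⁴ = (1−a)S/(4σ) = 2.074×10¹⁰ K⁴.

T ≈ 380 K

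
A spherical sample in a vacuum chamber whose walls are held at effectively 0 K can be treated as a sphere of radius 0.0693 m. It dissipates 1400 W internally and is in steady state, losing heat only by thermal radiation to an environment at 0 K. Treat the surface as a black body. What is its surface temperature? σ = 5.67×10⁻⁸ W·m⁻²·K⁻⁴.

T ≈ 800 K

Steady state: internal power = radiated power, P = εσA T⁴.
Radiating area A = 4πr² = 0.06035 m².
T⁴ = P/(εσA) = 1400/(1.0·5.67×10⁻⁸·0.06035) = 4.091×10¹¹ K⁴.
T = (4.091×10¹¹)^(1/4).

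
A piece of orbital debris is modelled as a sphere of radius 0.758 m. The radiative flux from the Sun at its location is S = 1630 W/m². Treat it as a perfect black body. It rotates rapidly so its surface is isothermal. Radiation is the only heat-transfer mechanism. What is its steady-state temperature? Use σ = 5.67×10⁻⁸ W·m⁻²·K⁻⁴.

At equilibrium, absorbed power = emitted power.
Absorbing cross-section = πr² = 1.805 m²; emitting surface = 4πr² = 7.220 m² (ratio 4).
S·A_cross = εσ·A_surf·T⁴  ⇒  T⁴ = S/(4σ).
T⁴ = 1.00·1630/(4·5.67×10⁻⁸) = 7.187×10⁹ K⁴.
T = (7.187×10⁹)^(1/4).

T ≈ 291 K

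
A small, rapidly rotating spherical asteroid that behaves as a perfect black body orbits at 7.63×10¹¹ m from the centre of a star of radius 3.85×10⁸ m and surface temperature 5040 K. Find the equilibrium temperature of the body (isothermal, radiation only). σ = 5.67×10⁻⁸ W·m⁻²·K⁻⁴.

T ≈ 80.1 K

The star's surface emits σT_*⁴; at distance d the flux is S = σT_*⁴(R_*/d)².
S = 5.67×10⁻⁸·(5040)⁴·(3.85×10⁸/7.63×10¹¹)² = 9.315 W/m².
For an isothermal sphere T⁴ = (1−a)S/(4σ) = 4.107×10⁷ K⁴.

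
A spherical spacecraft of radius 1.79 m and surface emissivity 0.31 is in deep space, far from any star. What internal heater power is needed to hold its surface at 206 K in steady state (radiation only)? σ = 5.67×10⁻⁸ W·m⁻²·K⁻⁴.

P ≈ 1270 W

P = εσ·4πr²·T⁴.
4πr² = 40.26 m²; T⁴ = 1.801×10⁹ K⁴.
P = 0.31·5.67×10⁻⁸·40.26·1.801×10⁹.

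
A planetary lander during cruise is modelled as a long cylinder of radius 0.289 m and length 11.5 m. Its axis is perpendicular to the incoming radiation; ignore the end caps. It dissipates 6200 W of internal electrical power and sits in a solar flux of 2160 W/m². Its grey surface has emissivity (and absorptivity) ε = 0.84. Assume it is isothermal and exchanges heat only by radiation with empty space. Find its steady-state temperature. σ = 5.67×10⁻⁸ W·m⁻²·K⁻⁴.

T ≈ 368 K

At steady state, absorbed solar power + internal power = radiated power.
Absorbed: α·S·A_cross = 0.84·2160·6.647 = 12060 W (cross-section 2rL).
Total input = 12060 + 6200 = 18260 W.
Radiated: εσ·A_surf·T⁴ with A_surf = 2πrL = 20.88 m².
T⁴ = 18260/(0.84·5.67×10⁻⁸·20.88) = 1.836×10¹⁰ K⁴.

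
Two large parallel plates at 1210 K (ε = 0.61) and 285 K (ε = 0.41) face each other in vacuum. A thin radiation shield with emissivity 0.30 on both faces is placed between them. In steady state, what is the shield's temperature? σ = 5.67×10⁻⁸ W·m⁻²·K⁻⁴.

T_s ≈ 1040 K

In steady state the net flux on the hot side equals that on the cold side.
σ(T₁⁴−T_s⁴)/D₁ = σ(T_s⁴−T₂⁴)/D₂, with D₁ = 1/ε₁+1/ε_s−1 = 3.973, D₂ = 1/ε_s+1/ε₂−1 = 4.772.
Solve for T_s⁴: T_s⁴ = (D₂·T₁⁴ + D₁·T₂⁴)/(D₁+D₂) = 1.173×10¹² K⁴.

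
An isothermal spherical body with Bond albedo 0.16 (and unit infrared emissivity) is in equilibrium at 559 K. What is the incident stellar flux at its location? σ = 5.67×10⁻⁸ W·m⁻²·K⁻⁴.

(1−a)S·πr² = σ·4πr²·T⁴ ⇒ S = 4σT⁴/(1−a).
S = 4·5.67×10⁻⁸·9.764×10¹⁰/0.840.

S ≈ 26400 W/m²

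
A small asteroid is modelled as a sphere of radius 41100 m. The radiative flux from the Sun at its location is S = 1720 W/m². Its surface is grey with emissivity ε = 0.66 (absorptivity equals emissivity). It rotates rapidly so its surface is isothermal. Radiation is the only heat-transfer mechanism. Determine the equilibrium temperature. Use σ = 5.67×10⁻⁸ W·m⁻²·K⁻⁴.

At equilibrium, absorbed power = emitted power.
Absorbing cross-section = πr² = 5.307×10⁹ m²; emitting surface = 4πr² = 2.123×10¹⁰ m² (ratio 4).
εS·A_cross = εσ·A_surf·T⁴  ⇒  T⁴ = S/(4σ)   (ε cancels).
T⁴ = 1720/(4·5.67×10⁻⁸) = 7.584×10⁹ K⁴.
T = (7.584×10⁹)^(1/4).

T ≈ 295 K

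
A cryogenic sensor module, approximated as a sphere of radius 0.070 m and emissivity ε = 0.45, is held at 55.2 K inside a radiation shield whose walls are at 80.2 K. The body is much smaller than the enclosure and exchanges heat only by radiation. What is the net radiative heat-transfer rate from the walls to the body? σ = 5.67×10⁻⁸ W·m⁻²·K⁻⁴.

For a small grey body in a large enclosure: P_net = εσA(T_body⁴ − T_wall⁴).
A = 4πr² = 0.06158 m²; T_body⁴ − T_wall⁴ = 9.284×10⁶ − 4.137×10⁷ = -3.209×10⁷ K⁴.
|P_net| = 0.45·5.67×10⁻⁸·0.06158·3.209×10⁷.

P_net ≈ 0.0504 W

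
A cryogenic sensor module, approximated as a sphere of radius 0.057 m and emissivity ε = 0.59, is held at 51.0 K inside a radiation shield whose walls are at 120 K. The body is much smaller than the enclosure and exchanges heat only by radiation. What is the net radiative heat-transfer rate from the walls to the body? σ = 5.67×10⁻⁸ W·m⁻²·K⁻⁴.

P_net ≈ 0.274 W

For a small grey body in a large enclosure: P_net = εσA(T_body⁴ − T_wall⁴).
A = 4πr² = 0.04083 m²; T_body⁴ − T_wall⁴ = 6.765×10⁶ − 2.074×10⁸ = -2.006×10⁸ K⁴.
|P_net| = 0.59·5.67×10⁻⁸·0.04083·2.006×10⁸.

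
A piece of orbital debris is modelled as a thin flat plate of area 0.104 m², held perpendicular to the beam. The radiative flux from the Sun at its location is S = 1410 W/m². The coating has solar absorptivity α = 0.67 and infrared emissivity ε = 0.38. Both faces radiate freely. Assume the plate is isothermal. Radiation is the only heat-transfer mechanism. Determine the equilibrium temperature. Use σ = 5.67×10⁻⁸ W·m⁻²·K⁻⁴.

At equilibrium, absorbed power = emitted power.
Absorbing cross-section = A = 0.1040 m²; emitting surface = 2A = 0.2080 m² (ratio 2).
αS·A_cross = εσ·A_surf·T⁴  ⇒  T⁴ = αS/(ε·2σ).
T⁴ = 0.670·1410/(0.38·2·5.67×10⁻⁸) = 2.192×10¹⁰ K⁴.
T = (2.192×10¹⁰)^(1/4).

T ≈ 385 K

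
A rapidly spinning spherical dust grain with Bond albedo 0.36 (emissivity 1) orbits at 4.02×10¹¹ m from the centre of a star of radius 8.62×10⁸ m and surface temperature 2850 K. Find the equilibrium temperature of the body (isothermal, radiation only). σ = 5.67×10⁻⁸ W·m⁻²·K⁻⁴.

The star's surface emits σT_*⁴; at distance d the flux is S = σT_*⁴(R_*/d)².
S = 5.67×10⁻⁸·(2850)⁴·(8.62×10⁸/4.02×10¹¹)² = 17.20 W/m².
For an isothermal sphere T⁴ = (1−a)S/(4σ) = 4.854×10⁷ K⁴.

T ≈ 83.5 K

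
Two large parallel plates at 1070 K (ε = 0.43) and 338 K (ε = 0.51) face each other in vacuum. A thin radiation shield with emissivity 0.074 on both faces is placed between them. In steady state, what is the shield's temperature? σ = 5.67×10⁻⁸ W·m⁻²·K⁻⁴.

T_s ≈ 899 K

In steady state the net flux on the hot side equals that on the cold side.
σ(T₁⁴−T_s⁴)/D₁ = σ(T_s⁴−T₂⁴)/D₂, with D₁ = 1/ε₁+1/ε_s−1 = 14.84, D₂ = 1/ε_s+1/ε₂−1 = 14.47.
Solve for T_s⁴: T_s⁴ = (D₂·T₁⁴ + D₁·T₂⁴)/(D₁+D₂) = 6.538×10¹¹ K⁴.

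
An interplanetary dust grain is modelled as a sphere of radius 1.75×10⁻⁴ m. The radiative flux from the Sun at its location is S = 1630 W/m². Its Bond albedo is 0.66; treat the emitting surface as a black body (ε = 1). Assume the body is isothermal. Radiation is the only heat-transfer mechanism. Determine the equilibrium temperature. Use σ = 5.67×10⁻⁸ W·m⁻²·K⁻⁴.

T ≈ 222 K

At equilibrium, absorbed power = emitted power.
Absorbing cross-section = πr² = 9.621×10⁻⁸ m²; emitting surface = 4πr² = 3.848×10⁻⁷ m² (ratio 4).
(1−a)S·A_cross = εσ·A_surf·T⁴  ⇒  T⁴ = (1−a)S/(4σ).
T⁴ = 0.340·1630/(4·5.67×10⁻⁸) = 2.444×10⁹ K⁴.
T = (2.444×10⁹)^(1/4).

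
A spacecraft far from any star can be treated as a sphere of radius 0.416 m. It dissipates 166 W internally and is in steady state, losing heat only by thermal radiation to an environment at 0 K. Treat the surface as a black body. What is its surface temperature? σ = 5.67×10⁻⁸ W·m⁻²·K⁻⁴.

Steady state: internal power = radiated power, P = εσA T⁴.
Radiating area A = 4πr² = 2.175 m².
T⁴ = P/(εσA) = 166/(1.0·5.67×10⁻⁸·2.175) = 1.346×10⁹ K⁴.
T = (1.346×10⁹)^(1/4).

T ≈ 192 K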